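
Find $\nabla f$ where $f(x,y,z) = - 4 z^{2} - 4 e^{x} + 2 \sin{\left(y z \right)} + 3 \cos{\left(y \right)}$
(-4*exp(x), 2*z*cos(y*z) - 3*sin(y), 2*y*cos(y*z) - 8*z)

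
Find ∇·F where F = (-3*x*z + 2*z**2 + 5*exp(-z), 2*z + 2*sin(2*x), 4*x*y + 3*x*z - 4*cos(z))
3*x - 3*z + 4*sin(z)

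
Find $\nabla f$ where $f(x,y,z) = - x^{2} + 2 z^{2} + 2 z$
(-2*x, 0, 4*z + 2)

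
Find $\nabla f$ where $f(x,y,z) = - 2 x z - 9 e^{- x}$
(-2*z + 9*exp(-x), 0, -2*x)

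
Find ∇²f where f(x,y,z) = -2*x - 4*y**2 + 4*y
-8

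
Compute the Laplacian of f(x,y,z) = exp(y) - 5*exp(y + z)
exp(y) - 10*exp(y + z)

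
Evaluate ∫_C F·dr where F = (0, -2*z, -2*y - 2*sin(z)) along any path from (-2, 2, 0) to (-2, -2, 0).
0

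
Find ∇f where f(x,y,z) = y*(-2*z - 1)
(0, -2*z - 1, -2*y)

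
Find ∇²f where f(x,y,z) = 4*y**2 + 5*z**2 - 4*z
18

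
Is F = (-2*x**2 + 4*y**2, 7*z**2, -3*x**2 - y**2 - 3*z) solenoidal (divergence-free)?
No, ∇·F = -4*x - 3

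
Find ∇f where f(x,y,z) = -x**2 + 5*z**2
(-2*x, 0, 10*z)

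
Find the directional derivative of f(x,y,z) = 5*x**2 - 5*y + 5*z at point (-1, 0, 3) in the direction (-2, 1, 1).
10*sqrt(6)/3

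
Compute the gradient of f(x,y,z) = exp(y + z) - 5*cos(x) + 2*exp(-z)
(5*sin(x), exp(y + z), (exp(y + 2*z) - 2)*exp(-z))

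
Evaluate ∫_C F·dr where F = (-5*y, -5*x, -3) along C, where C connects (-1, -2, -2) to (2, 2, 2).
-22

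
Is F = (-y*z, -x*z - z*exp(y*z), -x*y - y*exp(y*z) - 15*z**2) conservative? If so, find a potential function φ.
Yes, F is conservative. φ = -x*y*z - 5*z**3 - exp(y*z)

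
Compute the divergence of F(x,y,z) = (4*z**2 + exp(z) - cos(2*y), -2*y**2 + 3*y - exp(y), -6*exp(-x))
-4*y - exp(y) + 3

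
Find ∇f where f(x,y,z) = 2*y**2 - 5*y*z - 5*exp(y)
(0, 4*y - 5*z - 5*exp(y), -5*y)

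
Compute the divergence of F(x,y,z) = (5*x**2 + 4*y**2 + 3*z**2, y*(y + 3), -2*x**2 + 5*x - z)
10*x + 2*y + 2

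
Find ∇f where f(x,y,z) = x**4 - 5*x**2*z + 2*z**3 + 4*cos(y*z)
(4*x**3 - 10*x*z, -4*z*sin(y*z), -5*x**2 - 4*y*sin(y*z) + 6*z**2)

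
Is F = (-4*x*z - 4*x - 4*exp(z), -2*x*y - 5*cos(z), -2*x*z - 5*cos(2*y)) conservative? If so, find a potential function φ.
No, ∇×F = (10*sin(2*y) - 5*sin(z), -4*x + 2*z - 4*exp(z), -2*y) ≠ 0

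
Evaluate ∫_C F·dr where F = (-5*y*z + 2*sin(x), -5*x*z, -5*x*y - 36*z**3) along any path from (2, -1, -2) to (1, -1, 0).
-2*cos(1) + 2*cos(2) + 164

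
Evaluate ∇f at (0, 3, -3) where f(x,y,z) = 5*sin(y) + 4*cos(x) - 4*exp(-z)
(0, 5*cos(3), 4*exp(3))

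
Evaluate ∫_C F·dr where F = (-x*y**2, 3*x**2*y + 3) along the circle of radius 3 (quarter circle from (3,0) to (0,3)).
90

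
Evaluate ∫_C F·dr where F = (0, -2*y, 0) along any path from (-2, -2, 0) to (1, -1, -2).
3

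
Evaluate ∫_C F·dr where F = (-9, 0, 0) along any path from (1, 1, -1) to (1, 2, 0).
0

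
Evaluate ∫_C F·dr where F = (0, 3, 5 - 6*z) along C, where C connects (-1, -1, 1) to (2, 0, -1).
-7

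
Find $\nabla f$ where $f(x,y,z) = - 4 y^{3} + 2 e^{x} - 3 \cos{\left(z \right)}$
(2*exp(x), -12*y**2, 3*sin(z))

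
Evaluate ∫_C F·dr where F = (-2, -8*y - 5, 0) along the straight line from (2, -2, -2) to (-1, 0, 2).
12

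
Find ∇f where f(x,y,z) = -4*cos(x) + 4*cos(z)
(4*sin(x), 0, -4*sin(z))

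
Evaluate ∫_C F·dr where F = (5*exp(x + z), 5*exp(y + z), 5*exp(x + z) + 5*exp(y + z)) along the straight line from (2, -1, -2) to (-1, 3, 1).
-(5 - 5*exp(7))*exp(-3)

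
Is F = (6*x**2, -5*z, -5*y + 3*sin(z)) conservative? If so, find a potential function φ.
Yes, F is conservative. φ = 2*x**3 - 5*y*z - 3*cos(z)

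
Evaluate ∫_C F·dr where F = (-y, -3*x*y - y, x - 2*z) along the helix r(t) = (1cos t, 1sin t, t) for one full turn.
pi*(1 - 4*pi)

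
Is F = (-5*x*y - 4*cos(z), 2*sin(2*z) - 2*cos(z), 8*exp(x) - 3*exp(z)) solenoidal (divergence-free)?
No, ∇·F = -5*y - 3*exp(z)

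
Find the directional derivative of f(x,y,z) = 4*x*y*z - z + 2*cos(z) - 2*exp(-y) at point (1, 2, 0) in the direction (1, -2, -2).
-14/3 - 4*exp(-2)/3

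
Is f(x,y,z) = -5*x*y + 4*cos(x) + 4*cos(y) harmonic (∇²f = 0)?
No, ∇²f = -4*cos(x) - 4*cos(y)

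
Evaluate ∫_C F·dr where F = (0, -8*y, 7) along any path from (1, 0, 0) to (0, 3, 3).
-15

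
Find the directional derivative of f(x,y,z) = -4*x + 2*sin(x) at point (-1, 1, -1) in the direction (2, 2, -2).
2*sqrt(3)*(-2 + cos(1))/3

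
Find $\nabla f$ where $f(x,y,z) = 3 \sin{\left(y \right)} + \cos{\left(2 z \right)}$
(0, 3*cos(y), -2*sin(2*z))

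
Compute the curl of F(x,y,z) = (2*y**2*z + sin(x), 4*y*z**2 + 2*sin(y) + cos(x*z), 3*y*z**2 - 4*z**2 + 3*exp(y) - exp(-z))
(x*sin(x*z) - 8*y*z + 3*z**2 + 3*exp(y), 2*y**2, -z*(4*y + sin(x*z)))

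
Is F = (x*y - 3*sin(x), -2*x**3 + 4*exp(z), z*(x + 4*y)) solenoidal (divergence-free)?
No, ∇·F = x + 5*y - 3*cos(x)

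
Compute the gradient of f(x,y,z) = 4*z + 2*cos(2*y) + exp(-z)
(0, -4*sin(2*y), 4 - exp(-z))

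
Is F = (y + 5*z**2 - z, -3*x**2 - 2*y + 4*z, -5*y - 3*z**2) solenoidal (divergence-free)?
No, ∇·F = -6*z - 2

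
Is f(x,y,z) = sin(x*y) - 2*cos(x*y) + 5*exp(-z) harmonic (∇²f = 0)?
No, ∇²f = ((x**2 + y**2)*(-sin(x*y) + 2*cos(x*y))*exp(z) + 5)*exp(-z)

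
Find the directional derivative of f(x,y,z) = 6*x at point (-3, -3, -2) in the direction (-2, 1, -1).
-2*sqrt(6)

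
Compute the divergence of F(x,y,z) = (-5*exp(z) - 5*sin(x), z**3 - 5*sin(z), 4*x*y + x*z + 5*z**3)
x + 15*z**2 - 5*cos(x)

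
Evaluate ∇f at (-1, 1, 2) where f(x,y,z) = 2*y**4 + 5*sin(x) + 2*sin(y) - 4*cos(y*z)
(5*cos(1), 2*cos(1) + 8*sin(2) + 8, 4*sin(2))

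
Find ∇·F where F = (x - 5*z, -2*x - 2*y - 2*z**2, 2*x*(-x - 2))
-1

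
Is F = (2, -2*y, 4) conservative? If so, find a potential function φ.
Yes, F is conservative. φ = 2*x - y**2 + 4*z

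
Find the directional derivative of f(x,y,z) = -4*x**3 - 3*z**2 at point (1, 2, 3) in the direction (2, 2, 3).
-78*sqrt(17)/17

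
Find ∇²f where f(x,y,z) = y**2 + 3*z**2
8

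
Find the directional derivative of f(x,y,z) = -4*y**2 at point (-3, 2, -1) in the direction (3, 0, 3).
0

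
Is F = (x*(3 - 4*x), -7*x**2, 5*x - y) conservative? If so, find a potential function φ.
No, ∇×F = (-1, -5, -14*x) ≠ 0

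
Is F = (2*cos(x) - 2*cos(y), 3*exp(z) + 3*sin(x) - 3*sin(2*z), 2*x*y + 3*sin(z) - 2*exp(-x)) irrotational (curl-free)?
No, ∇×F = (2*x - 3*exp(z) + 6*cos(2*z), -2*y - 2*exp(-x), -2*sin(y) + 3*cos(x))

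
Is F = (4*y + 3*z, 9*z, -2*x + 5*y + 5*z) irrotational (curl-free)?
No, ∇×F = (-4, 5, -4)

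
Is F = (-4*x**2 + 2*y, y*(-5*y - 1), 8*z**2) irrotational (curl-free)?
No, ∇×F = (0, 0, -2)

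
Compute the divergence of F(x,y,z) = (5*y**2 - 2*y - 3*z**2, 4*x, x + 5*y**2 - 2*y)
0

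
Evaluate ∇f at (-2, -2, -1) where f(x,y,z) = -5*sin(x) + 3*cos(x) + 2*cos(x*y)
(4*sin(4) - 5*cos(2) + 3*sin(2), 4*sin(4), 0)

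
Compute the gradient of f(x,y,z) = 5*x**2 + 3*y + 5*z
(10*x, 3, 5)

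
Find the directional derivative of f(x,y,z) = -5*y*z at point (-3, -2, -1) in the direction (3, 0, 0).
0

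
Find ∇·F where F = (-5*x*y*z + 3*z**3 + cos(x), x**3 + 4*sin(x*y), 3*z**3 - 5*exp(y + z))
4*x*cos(x*y) - 5*y*z + 9*z**2 - 5*exp(y + z) - sin(x)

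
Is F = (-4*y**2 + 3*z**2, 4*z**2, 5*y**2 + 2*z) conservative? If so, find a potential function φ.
No, ∇×F = (10*y - 8*z, 6*z, 8*y) ≠ 0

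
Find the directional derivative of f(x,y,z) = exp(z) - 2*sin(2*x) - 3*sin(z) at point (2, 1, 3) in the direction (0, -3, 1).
sqrt(10)*(-3*cos(3) + exp(3))/10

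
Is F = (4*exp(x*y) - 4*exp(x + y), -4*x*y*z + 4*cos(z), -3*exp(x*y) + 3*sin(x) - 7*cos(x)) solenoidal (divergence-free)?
No, ∇·F = -4*x*z + 4*y*exp(x*y) - 4*exp(x + y)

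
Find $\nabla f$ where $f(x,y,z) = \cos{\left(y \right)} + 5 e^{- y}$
(0, -sin(y) - 5*exp(-y), 0)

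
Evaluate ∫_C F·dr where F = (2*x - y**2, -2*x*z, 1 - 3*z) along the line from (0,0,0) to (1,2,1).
-13/6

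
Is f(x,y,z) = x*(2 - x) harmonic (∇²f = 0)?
No, ∇²f = -2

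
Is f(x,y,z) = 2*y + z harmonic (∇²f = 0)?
Yes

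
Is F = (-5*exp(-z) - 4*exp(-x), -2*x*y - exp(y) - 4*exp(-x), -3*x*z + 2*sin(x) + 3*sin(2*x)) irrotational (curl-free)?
No, ∇×F = (0, 3*z - 2*cos(x) - 6*cos(2*x) + 5*exp(-z), -2*y + 4*exp(-x))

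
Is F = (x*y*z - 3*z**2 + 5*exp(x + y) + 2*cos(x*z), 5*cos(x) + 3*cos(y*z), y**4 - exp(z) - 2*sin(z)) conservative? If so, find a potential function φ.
No, ∇×F = (y*(4*y**2 + 3*sin(y*z)), x*y - 2*x*sin(x*z) - 6*z, -x*z - 5*exp(x + y) - 5*sin(x)) ≠ 0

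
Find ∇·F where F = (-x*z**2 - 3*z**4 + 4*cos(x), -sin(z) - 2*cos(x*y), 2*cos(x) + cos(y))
2*x*sin(x*y) - z**2 - 4*sin(x)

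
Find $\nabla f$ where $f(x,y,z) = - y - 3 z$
(0, -1, -3)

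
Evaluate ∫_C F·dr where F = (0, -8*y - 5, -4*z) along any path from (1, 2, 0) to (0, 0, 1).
24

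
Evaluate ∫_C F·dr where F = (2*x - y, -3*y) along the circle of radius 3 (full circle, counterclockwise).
9*pi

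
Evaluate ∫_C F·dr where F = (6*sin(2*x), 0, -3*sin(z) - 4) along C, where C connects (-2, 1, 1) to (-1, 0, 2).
-4 + 3*cos(4) - 3*cos(1)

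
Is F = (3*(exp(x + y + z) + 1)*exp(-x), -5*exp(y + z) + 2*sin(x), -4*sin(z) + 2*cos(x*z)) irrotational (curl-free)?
No, ∇×F = (5*exp(y + z), 2*z*sin(x*z) + 3*exp(y + z), -3*exp(y + z) + 2*cos(x))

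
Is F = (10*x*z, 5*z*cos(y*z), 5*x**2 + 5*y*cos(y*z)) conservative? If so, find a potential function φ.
Yes, F is conservative. φ = 5*x**2*z + 5*sin(y*z)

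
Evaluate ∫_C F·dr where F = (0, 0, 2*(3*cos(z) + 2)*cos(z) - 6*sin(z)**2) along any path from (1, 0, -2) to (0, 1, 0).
2*(3*cos(2) + 2)*sin(2)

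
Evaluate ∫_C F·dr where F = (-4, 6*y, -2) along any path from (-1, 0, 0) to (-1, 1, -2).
7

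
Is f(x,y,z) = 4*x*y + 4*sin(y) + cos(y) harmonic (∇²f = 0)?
No, ∇²f = -4*sin(y) - cos(y)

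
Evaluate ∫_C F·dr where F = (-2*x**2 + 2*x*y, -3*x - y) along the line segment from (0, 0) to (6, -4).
-212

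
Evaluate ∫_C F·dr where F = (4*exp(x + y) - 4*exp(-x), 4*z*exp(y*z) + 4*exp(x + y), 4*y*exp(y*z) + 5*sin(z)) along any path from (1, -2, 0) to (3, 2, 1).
-8*exp(-1) - 5*cos(1) + 4*exp(-3) + 1 + 4*exp(2) + 4*exp(5)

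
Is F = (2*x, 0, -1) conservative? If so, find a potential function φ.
Yes, F is conservative. φ = x**2 - z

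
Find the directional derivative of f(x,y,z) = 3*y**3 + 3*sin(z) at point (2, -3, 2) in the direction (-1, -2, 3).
9*sqrt(14)*(-18 + cos(2))/14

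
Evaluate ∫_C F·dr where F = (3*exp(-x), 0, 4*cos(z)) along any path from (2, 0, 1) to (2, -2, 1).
0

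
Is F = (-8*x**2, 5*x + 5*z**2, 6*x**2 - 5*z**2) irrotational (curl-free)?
No, ∇×F = (-10*z, -12*x, 5)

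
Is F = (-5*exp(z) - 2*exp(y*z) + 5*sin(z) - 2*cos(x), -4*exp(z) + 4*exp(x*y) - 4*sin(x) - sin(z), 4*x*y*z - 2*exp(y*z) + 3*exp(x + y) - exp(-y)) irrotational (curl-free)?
No, ∇×F = (4*x*z - 2*z*exp(y*z) + 4*exp(z) + 3*exp(x + y) + cos(z) + exp(-y), -4*y*z - 2*y*exp(y*z) - 5*exp(z) - 3*exp(x + y) + 5*cos(z), 4*y*exp(x*y) + 2*z*exp(y*z) - 4*cos(x))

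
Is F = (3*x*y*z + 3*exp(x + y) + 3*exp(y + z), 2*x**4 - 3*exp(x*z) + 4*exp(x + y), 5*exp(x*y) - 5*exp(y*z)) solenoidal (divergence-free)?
No, ∇·F = 3*y*z - 5*y*exp(y*z) + 7*exp(x + y)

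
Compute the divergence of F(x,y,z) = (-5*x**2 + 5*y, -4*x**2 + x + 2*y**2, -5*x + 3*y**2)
-10*x + 4*y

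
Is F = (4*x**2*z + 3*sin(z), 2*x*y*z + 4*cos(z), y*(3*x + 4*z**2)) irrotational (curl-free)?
No, ∇×F = (-2*x*y + 3*x + 4*z**2 + 4*sin(z), 4*x**2 - 3*y + 3*cos(z), 2*y*z)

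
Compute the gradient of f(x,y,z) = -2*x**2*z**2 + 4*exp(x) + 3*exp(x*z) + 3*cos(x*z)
(-4*x*z**2 + 3*z*exp(x*z) - 3*z*sin(x*z) + 4*exp(x), 0, x*(-4*x*z + 3*exp(x*z) - 3*sin(x*z)))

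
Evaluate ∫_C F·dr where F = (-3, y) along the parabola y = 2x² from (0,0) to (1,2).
-1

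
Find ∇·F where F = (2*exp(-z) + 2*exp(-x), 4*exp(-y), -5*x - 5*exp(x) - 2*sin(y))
-4*exp(-y) - 2*exp(-x)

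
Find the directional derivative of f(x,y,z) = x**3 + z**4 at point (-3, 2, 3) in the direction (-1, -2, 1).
27*sqrt(6)/2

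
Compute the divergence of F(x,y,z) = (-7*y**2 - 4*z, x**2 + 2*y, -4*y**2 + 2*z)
4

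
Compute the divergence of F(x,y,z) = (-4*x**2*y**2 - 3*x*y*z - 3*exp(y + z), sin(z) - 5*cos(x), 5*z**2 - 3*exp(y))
-8*x*y**2 - 3*y*z + 10*z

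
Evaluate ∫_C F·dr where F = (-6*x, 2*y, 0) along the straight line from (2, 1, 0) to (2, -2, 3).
3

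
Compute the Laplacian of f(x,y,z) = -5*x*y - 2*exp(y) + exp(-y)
-2*exp(y) + exp(-y)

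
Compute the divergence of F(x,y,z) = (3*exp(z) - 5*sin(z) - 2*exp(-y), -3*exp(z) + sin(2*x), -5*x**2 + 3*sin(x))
0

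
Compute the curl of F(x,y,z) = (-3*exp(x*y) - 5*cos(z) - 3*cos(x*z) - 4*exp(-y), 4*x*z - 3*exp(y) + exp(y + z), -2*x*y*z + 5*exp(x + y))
(-2*x*z - 4*x + 5*exp(x + y) - exp(y + z), 3*x*sin(x*z) + 2*y*z - 5*exp(x + y) + 5*sin(z), 3*x*exp(x*y) + 4*z - 4*exp(-y))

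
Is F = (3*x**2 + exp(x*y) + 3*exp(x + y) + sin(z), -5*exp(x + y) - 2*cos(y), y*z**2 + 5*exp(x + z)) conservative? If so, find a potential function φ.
No, ∇×F = (z**2, -5*exp(x + z) + cos(z), -x*exp(x*y) - 8*exp(x + y)) ≠ 0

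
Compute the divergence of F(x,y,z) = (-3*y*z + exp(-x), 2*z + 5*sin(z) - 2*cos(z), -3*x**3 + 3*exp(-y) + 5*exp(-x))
-exp(-x)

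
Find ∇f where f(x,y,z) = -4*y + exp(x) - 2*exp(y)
(exp(x), -2*exp(y) - 4, 0)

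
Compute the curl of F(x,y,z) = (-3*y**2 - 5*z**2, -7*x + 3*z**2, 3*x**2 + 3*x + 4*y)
(4 - 6*z, -6*x - 10*z - 3, 6*y - 7)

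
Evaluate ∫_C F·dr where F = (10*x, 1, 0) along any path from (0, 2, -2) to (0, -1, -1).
-3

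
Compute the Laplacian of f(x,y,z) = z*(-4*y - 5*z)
-10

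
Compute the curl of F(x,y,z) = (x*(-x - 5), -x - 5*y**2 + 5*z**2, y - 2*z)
(1 - 10*z, 0, -1)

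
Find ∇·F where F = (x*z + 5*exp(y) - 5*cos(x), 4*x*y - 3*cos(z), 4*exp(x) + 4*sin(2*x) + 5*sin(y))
4*x + z + 5*sin(x)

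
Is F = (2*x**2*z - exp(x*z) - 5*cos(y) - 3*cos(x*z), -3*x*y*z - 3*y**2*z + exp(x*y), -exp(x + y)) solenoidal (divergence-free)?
No, ∇·F = x*z + x*exp(x*y) - 6*y*z - z*exp(x*z) + 3*z*sin(x*z)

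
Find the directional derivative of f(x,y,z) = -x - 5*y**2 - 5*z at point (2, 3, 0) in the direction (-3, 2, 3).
-36*sqrt(22)/11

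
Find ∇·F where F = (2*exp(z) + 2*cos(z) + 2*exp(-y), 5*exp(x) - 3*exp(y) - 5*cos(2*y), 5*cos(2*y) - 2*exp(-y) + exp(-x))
-3*exp(y) + 10*sin(2*y)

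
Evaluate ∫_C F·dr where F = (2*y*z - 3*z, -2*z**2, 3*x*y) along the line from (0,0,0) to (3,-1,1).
-53/6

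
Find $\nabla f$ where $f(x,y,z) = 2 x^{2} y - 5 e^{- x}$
(4*x*y + 5*exp(-x), 2*x**2, 0)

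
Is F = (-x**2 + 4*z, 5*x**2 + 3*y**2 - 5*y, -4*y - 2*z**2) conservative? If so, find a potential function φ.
No, ∇×F = (-4, 4, 10*x) ≠ 0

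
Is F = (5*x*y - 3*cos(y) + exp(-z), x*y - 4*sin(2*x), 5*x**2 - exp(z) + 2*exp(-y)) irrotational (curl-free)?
No, ∇×F = (-2*exp(-y), -10*x - exp(-z), -5*x + y - 3*sin(y) - 8*cos(2*x))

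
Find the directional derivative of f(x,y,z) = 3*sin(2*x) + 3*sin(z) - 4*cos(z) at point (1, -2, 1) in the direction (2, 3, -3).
3*sqrt(22)*(-4*sin(1) + 4*cos(2) - 3*cos(1))/22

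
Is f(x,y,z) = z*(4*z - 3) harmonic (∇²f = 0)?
No, ∇²f = 8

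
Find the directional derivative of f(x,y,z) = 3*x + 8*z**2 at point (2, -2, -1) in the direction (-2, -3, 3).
-27*sqrt(22)/11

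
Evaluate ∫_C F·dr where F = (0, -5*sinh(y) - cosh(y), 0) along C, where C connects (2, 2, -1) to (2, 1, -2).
-5*cosh(1) - sinh(1) + sinh(2) + 5*cosh(2)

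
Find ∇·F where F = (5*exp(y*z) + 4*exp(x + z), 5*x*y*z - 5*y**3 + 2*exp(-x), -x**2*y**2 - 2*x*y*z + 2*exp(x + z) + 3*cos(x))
-2*x*y + 5*x*z - 15*y**2 + 6*exp(x + z)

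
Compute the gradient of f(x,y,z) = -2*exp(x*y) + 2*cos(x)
(-2*y*exp(x*y) - 2*sin(x), -2*x*exp(x*y), 0)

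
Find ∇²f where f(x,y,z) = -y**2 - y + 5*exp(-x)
-2 + 5*exp(-x)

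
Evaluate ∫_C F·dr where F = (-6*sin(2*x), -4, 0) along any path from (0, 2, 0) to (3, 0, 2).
3*cos(6) + 5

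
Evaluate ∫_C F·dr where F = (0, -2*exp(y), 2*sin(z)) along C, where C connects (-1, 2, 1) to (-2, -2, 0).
-2 + 2*cos(1) + 4*sinh(2)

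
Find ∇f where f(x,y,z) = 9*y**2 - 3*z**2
(0, 18*y, -6*z)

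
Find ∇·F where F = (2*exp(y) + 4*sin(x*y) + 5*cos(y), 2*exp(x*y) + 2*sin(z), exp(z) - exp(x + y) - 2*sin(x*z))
2*x*exp(x*y) - 2*x*cos(x*z) + 4*y*cos(x*y) + exp(z)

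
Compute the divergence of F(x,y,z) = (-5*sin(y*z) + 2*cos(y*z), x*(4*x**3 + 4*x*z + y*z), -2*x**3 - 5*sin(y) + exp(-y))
x*z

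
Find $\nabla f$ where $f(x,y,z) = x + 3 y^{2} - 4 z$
(1, 6*y, -4)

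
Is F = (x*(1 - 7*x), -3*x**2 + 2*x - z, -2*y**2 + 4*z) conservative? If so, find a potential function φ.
No, ∇×F = (1 - 4*y, 0, 2 - 6*x) ≠ 0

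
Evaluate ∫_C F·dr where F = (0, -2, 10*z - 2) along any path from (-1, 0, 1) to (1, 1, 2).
11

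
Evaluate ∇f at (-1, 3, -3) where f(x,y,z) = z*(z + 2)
(0, 0, -4)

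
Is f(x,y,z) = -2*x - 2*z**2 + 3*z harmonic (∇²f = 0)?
No, ∇²f = -4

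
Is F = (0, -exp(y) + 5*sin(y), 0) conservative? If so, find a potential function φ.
Yes, F is conservative. φ = -exp(y) - 5*cos(y)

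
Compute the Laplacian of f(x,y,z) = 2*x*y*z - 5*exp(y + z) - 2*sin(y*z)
2*y**2*sin(y*z) + 2*z**2*sin(y*z) - 10*exp(y + z)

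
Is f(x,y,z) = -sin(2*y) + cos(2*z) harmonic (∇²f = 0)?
No, ∇²f = 4*sin(2*y) - 4*cos(2*z)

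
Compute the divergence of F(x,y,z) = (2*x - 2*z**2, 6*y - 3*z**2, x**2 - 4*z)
4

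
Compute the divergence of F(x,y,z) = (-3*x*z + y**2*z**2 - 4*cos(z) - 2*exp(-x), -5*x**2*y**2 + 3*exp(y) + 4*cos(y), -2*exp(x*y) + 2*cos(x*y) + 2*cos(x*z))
-10*x**2*y - 2*x*sin(x*z) - 3*z + 3*exp(y) - 4*sin(y) + 2*exp(-x)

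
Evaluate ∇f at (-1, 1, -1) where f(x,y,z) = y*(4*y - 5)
(0, 3, 0)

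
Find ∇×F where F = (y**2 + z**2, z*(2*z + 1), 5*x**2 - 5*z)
(-4*z - 1, -10*x + 2*z, -2*y)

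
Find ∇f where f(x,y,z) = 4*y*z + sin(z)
(0, 4*z, 4*y + cos(z))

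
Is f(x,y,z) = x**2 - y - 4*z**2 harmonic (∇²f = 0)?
No, ∇²f = -6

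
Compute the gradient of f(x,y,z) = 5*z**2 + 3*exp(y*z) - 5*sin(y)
(0, 3*z*exp(y*z) - 5*cos(y), 3*y*exp(y*z) + 10*z)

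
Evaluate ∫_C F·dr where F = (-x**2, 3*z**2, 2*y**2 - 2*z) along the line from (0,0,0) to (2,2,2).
20/3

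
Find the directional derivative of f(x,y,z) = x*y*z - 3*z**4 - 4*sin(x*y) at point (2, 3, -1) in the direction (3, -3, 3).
sqrt(3)*(17 - 4*cos(6))/3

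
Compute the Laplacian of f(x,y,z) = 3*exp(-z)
3*exp(-z)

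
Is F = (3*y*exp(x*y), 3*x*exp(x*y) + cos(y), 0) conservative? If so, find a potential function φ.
Yes, F is conservative. φ = 3*exp(x*y) + sin(y)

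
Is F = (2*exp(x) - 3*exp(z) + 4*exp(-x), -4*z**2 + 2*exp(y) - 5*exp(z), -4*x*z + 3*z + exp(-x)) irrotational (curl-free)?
No, ∇×F = (8*z + 5*exp(z), 4*z - 3*exp(z) + exp(-x), 0)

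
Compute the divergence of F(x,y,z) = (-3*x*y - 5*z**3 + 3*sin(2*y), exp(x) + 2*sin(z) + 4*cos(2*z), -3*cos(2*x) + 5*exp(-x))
-3*y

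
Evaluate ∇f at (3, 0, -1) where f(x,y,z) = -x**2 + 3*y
(-6, 3, 0)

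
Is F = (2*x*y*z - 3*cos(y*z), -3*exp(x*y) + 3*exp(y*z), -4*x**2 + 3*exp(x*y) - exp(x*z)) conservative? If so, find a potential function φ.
No, ∇×F = (3*x*exp(x*y) - 3*y*exp(y*z), 2*x*y + 8*x - 3*y*exp(x*y) + 3*y*sin(y*z) + z*exp(x*z), -2*x*z - 3*y*exp(x*y) - 3*z*sin(y*z)) ≠ 0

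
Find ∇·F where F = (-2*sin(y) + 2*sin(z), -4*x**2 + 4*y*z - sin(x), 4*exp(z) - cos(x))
4*z + 4*exp(z)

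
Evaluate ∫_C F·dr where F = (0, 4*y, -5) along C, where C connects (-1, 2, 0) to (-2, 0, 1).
-13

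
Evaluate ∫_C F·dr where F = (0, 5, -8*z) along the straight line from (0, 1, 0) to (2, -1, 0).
-10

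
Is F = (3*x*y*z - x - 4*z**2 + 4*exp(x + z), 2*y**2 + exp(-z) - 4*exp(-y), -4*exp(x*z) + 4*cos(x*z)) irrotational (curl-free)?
No, ∇×F = (exp(-z), 3*x*y + 4*z*exp(x*z) + 4*z*sin(x*z) - 8*z + 4*exp(x + z), -3*x*z)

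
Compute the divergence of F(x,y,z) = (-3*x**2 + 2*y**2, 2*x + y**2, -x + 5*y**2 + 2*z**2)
-6*x + 2*y + 4*z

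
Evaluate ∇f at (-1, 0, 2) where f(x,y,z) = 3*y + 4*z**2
(0, 3, 16)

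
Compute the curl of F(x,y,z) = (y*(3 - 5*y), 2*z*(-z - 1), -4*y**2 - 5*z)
(-8*y + 4*z + 2, 0, 10*y - 3)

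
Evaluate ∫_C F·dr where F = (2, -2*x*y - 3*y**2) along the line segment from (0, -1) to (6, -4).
21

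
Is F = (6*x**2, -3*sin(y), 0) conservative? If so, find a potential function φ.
Yes, F is conservative. φ = 2*x**3 + 3*cos(y)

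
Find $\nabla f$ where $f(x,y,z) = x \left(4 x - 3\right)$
(8*x - 3, 0, 0)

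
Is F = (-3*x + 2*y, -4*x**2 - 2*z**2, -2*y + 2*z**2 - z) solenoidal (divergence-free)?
No, ∇·F = 4*z - 4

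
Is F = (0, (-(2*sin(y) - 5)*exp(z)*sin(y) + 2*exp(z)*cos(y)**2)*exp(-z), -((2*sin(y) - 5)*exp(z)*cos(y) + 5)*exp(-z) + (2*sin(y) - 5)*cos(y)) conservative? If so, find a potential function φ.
Yes, F is conservative. φ = ((2*sin(y) - 5)*exp(z)*cos(y) + 5)*exp(-z)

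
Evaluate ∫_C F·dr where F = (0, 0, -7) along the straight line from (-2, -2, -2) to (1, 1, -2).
0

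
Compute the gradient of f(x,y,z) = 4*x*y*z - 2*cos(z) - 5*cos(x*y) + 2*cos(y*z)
(y*(4*z + 5*sin(x*y)), 4*x*z + 5*x*sin(x*y) - 2*z*sin(y*z), 4*x*y - 2*y*sin(y*z) + 2*sin(z))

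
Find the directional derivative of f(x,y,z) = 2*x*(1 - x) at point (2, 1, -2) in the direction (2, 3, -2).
-12*sqrt(17)/17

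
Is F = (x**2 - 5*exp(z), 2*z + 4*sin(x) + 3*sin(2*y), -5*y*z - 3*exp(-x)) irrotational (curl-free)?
No, ∇×F = (-5*z - 2, -5*exp(z) - 3*exp(-x), 4*cos(x))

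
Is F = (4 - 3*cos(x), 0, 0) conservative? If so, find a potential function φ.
Yes, F is conservative. φ = 4*x - 3*sin(x)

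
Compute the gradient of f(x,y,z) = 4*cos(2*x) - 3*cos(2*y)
(-8*sin(2*x), 6*sin(2*y), 0)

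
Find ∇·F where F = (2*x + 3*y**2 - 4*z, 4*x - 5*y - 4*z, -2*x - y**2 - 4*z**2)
-8*z - 3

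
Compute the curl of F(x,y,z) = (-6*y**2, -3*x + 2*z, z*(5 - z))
(-2, 0, 12*y - 3)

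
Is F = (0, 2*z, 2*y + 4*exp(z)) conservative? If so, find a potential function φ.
Yes, F is conservative. φ = 2*y*z + 4*exp(z)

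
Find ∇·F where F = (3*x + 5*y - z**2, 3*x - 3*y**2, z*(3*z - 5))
-6*y + 6*z - 2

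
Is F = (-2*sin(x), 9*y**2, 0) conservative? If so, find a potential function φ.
Yes, F is conservative. φ = 3*y**3 + 2*cos(x)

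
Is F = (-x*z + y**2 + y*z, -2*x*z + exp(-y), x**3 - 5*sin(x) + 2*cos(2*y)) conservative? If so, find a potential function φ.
No, ∇×F = (2*x - 4*sin(2*y), -3*x**2 - x + y + 5*cos(x), -2*y - 3*z) ≠ 0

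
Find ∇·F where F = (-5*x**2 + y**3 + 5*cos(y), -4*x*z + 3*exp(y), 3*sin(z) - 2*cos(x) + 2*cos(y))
-10*x + 3*exp(y) + 3*cos(z)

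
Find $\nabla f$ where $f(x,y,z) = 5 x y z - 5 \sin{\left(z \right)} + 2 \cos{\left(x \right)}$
(5*y*z - 2*sin(x), 5*x*z, 5*x*y - 5*cos(z))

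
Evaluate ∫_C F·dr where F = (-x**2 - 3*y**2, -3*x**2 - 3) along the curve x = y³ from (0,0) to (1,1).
-584/105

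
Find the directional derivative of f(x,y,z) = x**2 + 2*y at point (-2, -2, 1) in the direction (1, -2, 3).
-4*sqrt(14)/7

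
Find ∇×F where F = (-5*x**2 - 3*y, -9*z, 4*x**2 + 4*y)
(13, -8*x, 3)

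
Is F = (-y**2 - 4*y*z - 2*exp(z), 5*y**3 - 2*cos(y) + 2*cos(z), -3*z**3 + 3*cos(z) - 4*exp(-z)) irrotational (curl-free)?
No, ∇×F = (2*sin(z), -4*y - 2*exp(z), 2*y + 4*z)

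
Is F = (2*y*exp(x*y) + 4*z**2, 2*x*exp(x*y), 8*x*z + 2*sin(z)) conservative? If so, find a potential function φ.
Yes, F is conservative. φ = 4*x*z**2 + 2*exp(x*y) - 2*cos(z)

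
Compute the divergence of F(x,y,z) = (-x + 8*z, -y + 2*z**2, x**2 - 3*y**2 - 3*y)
-2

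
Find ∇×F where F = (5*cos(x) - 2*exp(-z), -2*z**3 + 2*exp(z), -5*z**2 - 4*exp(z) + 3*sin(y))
(6*z**2 - 2*exp(z) + 3*cos(y), 2*exp(-z), 0)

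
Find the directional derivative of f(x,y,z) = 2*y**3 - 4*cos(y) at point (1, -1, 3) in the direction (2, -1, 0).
2*sqrt(5)*(-3 + 2*sin(1))/5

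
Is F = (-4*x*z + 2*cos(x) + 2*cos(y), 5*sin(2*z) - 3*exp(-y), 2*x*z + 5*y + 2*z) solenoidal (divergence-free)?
No, ∇·F = 2*x - 4*z - 2*sin(x) + 2 + 3*exp(-y)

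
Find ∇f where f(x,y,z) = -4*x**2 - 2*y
(-8*x, -2, 0)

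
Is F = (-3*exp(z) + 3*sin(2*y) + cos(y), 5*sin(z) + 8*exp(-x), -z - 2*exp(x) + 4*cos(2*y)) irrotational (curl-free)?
No, ∇×F = (-8*sin(2*y) - 5*cos(z), 2*exp(x) - 3*exp(z), sin(y) - 6*cos(2*y) - 8*exp(-x))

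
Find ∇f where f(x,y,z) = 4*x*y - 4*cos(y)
(4*y, 4*x + 4*sin(y), 0)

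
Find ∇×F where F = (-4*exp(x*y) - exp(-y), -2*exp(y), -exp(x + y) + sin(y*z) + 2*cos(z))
(z*cos(y*z) - exp(x + y), exp(x + y), 4*x*exp(x*y) - exp(-y))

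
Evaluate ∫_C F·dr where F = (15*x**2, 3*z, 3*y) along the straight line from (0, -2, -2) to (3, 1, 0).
123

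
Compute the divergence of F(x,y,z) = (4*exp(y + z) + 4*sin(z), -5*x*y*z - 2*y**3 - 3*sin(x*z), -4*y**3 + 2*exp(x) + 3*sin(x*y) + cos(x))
-5*x*z - 6*y**2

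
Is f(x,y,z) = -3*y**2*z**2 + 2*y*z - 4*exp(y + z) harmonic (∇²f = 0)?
No, ∇²f = -6*y**2 - 6*z**2 - 8*exp(y + z)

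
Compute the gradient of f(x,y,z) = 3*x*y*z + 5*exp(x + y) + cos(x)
(3*y*z + 5*exp(x + y) - sin(x), 3*x*z + 5*exp(x + y), 3*x*y)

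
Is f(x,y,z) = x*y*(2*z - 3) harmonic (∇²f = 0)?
Yes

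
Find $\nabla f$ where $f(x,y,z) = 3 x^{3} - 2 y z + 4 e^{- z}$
(9*x**2, -2*z, -2*y - 4*exp(-z))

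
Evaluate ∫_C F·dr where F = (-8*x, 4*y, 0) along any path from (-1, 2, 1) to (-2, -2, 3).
-12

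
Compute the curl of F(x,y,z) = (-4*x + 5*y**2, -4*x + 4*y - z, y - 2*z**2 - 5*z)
(2, 0, -10*y - 4)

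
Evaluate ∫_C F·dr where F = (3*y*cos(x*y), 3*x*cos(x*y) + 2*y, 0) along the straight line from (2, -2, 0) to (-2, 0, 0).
-4 + 3*sin(4)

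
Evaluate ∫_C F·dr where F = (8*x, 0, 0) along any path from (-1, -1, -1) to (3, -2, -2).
32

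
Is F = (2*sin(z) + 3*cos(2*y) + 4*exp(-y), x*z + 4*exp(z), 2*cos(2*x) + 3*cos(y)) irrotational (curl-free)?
No, ∇×F = (-x - 4*exp(z) - 3*sin(y), 4*sin(2*x) + 2*cos(z), z + 6*sin(2*y) + 4*exp(-y))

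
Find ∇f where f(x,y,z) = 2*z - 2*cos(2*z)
(0, 0, 4*sin(2*z) + 2)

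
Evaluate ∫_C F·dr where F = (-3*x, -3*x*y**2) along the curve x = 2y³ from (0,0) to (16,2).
-448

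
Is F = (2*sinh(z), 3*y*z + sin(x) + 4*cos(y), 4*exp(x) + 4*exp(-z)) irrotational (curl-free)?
No, ∇×F = (-3*y, -4*exp(x) + 2*cosh(z), cos(x))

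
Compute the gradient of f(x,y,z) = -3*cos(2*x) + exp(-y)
(6*sin(2*x), -exp(-y), 0)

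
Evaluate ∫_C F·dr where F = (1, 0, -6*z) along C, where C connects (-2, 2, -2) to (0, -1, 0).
14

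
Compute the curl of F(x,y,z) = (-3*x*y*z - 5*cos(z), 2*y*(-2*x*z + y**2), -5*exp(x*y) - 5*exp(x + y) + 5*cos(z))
(4*x*y - 5*x*exp(x*y) - 5*exp(x + y), -3*x*y + 5*y*exp(x*y) + 5*exp(x + y) + 5*sin(z), z*(3*x - 4*y))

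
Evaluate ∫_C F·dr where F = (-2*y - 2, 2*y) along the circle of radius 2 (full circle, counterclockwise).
8*pi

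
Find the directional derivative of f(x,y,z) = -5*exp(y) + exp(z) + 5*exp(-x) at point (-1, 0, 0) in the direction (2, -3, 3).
sqrt(22)*(9 - 5*E)/11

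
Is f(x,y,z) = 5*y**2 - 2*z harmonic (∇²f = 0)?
No, ∇²f = 10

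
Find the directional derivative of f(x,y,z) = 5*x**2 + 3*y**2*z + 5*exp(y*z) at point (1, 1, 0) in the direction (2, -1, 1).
14*sqrt(6)/3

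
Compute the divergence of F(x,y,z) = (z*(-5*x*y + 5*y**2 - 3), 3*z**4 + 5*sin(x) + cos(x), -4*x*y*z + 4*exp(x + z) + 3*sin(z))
-4*x*y - 5*y*z + 4*exp(x + z) + 3*cos(z)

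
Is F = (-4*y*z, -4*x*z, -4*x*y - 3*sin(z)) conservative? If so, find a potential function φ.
Yes, F is conservative. φ = -4*x*y*z + 3*cos(z)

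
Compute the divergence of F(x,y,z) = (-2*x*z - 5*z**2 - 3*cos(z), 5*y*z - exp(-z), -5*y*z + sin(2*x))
-5*y + 3*z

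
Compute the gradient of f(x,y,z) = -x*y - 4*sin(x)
(-y - 4*cos(x), -x, 0)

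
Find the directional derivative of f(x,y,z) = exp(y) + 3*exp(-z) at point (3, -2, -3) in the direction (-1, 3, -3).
3*sqrt(19)*(1 + 3*exp(5))*exp(-2)/19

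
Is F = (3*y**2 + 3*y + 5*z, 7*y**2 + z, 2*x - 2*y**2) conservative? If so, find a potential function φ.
No, ∇×F = (-4*y - 1, 3, -6*y - 3) ≠ 0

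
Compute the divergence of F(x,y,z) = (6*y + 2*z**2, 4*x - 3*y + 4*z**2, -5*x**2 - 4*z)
-7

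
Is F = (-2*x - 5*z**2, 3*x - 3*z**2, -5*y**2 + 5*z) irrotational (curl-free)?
No, ∇×F = (-10*y + 6*z, -10*z, 3)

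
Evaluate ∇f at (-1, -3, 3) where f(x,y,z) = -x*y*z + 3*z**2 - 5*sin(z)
(9, 3, 15 - 5*cos(3))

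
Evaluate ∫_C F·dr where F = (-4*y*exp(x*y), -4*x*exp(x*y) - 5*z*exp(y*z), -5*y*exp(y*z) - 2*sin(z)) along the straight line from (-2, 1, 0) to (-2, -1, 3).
-4*exp(2) + 2*cos(3) - 5*exp(-3) + 4*exp(-2) + 3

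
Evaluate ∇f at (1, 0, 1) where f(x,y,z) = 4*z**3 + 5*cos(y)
(0, 0, 12)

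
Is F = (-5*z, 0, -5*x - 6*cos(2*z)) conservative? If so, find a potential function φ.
Yes, F is conservative. φ = -5*x*z - 3*sin(2*z)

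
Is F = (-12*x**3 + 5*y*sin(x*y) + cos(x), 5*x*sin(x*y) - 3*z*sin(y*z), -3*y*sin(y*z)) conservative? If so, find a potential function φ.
Yes, F is conservative. φ = -3*x**4 + sin(x) - 5*cos(x*y) + 3*cos(y*z)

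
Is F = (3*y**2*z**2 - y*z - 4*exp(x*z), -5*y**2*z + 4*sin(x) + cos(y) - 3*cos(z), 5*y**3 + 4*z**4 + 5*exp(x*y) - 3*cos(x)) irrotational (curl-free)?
No, ∇×F = (5*x*exp(x*y) + 20*y**2 - 3*sin(z), -4*x*exp(x*z) + 6*y**2*z - 5*y*exp(x*y) - y - 3*sin(x), -6*y*z**2 + z + 4*cos(x))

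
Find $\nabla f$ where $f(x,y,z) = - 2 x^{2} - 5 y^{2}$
(-4*x, -10*y, 0)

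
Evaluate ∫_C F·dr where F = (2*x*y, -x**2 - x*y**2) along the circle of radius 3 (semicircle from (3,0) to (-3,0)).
-81*pi/8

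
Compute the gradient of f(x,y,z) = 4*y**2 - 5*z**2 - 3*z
(0, 8*y, -10*z - 3)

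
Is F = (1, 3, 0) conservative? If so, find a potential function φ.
Yes, F is conservative. φ = x + 3*y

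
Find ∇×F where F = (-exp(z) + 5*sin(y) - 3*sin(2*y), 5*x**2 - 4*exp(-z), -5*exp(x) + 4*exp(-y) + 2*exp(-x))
(-4*exp(-z) - 4*exp(-y), 5*exp(x) - exp(z) + 2*exp(-x), 10*x - 5*cos(y) + 6*cos(2*y))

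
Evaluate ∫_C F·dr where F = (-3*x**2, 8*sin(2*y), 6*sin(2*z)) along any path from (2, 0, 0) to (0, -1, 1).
15 - 7*cos(2)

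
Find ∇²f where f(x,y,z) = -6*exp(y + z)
-12*exp(y + z)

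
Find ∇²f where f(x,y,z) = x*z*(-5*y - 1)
0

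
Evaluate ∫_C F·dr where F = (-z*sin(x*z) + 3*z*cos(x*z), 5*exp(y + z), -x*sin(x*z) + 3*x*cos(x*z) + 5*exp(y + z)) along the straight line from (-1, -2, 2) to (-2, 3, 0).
-4 - cos(2) + 3*sin(2) + 5*exp(3)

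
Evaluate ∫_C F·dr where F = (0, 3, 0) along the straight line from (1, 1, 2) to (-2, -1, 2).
-6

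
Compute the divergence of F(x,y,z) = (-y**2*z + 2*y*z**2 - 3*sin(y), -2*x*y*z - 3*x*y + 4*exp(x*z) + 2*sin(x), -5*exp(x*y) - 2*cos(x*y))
x*(-2*z - 3)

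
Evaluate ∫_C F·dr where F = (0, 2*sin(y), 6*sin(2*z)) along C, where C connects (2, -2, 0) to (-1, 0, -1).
1 - cos(2)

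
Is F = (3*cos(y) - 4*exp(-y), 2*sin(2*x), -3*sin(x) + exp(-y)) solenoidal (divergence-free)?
Yes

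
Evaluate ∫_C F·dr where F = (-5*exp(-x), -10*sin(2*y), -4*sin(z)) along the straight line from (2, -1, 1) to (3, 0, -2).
-4*cos(1) - 5*exp(-2) + 5*exp(-3) - cos(2) + 5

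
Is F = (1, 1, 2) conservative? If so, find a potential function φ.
Yes, F is conservative. φ = x + y + 2*z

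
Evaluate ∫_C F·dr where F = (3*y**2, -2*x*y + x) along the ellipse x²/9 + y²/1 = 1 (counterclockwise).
3*pi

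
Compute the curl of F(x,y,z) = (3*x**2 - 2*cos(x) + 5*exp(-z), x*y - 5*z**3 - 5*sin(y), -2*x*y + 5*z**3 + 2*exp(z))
(-2*x + 15*z**2, 2*y - 5*exp(-z), y)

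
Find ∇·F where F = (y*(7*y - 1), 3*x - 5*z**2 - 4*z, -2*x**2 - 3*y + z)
1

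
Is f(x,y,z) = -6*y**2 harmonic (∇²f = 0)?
No, ∇²f = -12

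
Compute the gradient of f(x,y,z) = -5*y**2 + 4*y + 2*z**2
(0, 4 - 10*y, 4*z)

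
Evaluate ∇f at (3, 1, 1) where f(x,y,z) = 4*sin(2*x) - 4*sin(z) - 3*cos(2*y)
(8*cos(6), 6*sin(2), -4*cos(1))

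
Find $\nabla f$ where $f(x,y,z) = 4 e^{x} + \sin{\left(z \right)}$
(4*exp(x), 0, cos(z))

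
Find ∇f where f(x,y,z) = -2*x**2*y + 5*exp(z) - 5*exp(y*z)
(-4*x*y, -2*x**2 - 5*z*exp(y*z), -5*y*exp(y*z) + 5*exp(z))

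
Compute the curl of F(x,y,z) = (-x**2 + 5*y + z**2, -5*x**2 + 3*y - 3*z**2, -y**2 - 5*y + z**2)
(-2*y + 6*z - 5, 2*z, -10*x - 5)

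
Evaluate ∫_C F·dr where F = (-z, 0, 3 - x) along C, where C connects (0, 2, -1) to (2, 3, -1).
2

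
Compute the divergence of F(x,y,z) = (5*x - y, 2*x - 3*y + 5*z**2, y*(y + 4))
2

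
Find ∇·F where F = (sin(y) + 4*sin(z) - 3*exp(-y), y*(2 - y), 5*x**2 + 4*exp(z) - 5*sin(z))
-2*y + 4*exp(z) - 5*cos(z) + 2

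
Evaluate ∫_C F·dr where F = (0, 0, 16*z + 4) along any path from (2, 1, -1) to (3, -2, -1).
0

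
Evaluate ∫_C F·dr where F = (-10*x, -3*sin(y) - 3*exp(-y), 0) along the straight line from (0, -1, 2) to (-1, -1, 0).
-5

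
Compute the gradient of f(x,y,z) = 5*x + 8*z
(5, 0, 8)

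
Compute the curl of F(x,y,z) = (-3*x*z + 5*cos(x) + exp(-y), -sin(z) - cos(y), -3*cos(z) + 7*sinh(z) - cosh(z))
(cos(z), -3*x, exp(-y))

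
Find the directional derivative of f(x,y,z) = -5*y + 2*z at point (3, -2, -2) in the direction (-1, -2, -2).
2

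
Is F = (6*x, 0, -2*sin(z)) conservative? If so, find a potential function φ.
Yes, F is conservative. φ = 3*x**2 + 2*cos(z)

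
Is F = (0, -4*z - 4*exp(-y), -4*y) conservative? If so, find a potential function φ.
Yes, F is conservative. φ = -4*y*z + 4*exp(-y)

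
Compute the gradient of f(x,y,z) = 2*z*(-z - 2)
(0, 0, -4*z - 4)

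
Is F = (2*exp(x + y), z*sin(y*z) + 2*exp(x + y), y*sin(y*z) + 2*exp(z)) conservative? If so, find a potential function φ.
Yes, F is conservative. φ = 2*exp(z) + 2*exp(x + y) - cos(y*z)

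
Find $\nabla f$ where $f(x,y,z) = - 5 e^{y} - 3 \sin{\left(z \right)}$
(0, -5*exp(y), -3*cos(z))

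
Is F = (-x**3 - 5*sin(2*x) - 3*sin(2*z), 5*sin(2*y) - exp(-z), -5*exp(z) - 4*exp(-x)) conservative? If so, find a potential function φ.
No, ∇×F = (-exp(-z), -6*cos(2*z) - 4*exp(-x), 0) ≠ 0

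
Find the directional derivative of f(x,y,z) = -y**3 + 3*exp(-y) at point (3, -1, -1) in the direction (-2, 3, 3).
9*sqrt(22)*(-E - 1)/22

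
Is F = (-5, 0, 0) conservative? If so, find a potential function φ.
Yes, F is conservative. φ = -5*x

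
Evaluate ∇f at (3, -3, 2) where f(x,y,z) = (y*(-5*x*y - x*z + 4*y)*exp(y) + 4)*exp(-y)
(-39, 60 - 4*exp(3), 9)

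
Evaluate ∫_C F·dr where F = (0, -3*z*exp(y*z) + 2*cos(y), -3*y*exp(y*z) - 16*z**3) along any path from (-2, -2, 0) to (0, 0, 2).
-64 + 2*sin(2)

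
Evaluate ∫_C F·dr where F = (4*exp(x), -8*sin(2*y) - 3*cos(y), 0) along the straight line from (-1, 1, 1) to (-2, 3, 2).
-4*exp(-1) - 3*sin(3) + 4*exp(-2) - 4*cos(2) + 3*sin(1) + 4*cos(6)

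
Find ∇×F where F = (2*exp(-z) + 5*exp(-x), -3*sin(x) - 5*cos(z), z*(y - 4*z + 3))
(z - 5*sin(z), -2*exp(-z), -3*cos(x))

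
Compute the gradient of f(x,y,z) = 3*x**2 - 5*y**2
(6*x, -10*y, 0)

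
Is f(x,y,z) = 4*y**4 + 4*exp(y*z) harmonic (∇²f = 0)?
No, ∇²f = 4*y**2*exp(y*z) + 48*y**2 + 4*z**2*exp(y*z)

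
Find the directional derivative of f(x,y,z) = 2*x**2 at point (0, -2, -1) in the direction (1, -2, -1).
0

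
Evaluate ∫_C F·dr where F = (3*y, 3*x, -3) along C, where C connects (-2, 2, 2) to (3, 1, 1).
24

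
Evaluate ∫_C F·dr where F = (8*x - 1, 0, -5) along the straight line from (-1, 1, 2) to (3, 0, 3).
23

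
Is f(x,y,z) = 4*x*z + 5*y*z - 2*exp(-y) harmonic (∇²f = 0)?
No, ∇²f = -2*exp(-y)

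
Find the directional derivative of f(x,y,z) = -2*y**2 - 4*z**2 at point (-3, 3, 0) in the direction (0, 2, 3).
-24*sqrt(13)/13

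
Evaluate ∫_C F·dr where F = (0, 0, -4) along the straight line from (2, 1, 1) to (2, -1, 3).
-8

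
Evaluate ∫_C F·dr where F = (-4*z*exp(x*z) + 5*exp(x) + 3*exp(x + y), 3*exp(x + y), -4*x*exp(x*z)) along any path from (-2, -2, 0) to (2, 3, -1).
-9*exp(-2) - 3*exp(-4) + 4 + 5*exp(2) + 3*exp(5)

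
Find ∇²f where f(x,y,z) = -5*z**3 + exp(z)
-30*z + exp(z)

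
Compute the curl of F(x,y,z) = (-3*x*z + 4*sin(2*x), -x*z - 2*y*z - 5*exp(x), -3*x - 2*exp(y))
(x + 2*y - 2*exp(y), 3 - 3*x, -z - 5*exp(x))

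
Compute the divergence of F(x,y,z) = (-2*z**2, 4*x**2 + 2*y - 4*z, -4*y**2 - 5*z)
-3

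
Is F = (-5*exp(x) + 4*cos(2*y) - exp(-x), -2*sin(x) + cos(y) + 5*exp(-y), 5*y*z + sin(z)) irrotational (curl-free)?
No, ∇×F = (5*z, 0, 8*sin(2*y) - 2*cos(x))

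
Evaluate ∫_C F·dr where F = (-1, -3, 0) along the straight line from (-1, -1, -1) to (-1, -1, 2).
0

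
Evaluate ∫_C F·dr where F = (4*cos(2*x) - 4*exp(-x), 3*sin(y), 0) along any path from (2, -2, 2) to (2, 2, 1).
0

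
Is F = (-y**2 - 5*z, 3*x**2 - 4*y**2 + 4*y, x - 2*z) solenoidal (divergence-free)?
No, ∇·F = 2 - 8*y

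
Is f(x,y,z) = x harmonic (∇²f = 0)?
Yes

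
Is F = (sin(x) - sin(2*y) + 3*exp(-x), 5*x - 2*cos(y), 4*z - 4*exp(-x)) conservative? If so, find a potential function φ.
No, ∇×F = (0, -4*exp(-x), 2*cos(2*y) + 5) ≠ 0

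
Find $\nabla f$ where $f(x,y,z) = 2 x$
(2, 0, 0)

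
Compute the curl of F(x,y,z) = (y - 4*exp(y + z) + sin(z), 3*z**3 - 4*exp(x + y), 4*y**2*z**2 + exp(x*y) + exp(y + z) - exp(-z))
(x*exp(x*y) + 8*y*z**2 - 9*z**2 + exp(y + z), -y*exp(x*y) - 4*exp(y + z) + cos(z), -4*exp(x + y) + 4*exp(y + z) - 1)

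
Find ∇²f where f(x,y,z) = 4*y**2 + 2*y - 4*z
8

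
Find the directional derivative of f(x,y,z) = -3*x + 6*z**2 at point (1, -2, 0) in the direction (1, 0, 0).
-3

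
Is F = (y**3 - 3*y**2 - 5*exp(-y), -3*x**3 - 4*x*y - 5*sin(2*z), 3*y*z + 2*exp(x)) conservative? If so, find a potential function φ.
No, ∇×F = (3*z + 10*cos(2*z), -2*exp(x), -9*x**2 - 3*y**2 + 2*y - 5*exp(-y)) ≠ 0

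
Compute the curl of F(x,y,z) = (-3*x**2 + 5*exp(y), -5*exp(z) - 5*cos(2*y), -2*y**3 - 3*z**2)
(-6*y**2 + 5*exp(z), 0, -5*exp(y))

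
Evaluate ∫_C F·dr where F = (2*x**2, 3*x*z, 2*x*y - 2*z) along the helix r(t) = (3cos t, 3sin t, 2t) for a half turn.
-36 + 19*pi**2/2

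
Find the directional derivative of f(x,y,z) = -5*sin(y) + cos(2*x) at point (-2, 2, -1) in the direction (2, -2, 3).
2*sqrt(17)*(5*cos(2) + 2*sin(4))/17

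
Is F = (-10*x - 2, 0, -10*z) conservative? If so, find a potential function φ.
Yes, F is conservative. φ = -5*x**2 - 2*x - 5*z**2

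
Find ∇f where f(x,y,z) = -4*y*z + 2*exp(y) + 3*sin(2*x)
(6*cos(2*x), -4*z + 2*exp(y), -4*y)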